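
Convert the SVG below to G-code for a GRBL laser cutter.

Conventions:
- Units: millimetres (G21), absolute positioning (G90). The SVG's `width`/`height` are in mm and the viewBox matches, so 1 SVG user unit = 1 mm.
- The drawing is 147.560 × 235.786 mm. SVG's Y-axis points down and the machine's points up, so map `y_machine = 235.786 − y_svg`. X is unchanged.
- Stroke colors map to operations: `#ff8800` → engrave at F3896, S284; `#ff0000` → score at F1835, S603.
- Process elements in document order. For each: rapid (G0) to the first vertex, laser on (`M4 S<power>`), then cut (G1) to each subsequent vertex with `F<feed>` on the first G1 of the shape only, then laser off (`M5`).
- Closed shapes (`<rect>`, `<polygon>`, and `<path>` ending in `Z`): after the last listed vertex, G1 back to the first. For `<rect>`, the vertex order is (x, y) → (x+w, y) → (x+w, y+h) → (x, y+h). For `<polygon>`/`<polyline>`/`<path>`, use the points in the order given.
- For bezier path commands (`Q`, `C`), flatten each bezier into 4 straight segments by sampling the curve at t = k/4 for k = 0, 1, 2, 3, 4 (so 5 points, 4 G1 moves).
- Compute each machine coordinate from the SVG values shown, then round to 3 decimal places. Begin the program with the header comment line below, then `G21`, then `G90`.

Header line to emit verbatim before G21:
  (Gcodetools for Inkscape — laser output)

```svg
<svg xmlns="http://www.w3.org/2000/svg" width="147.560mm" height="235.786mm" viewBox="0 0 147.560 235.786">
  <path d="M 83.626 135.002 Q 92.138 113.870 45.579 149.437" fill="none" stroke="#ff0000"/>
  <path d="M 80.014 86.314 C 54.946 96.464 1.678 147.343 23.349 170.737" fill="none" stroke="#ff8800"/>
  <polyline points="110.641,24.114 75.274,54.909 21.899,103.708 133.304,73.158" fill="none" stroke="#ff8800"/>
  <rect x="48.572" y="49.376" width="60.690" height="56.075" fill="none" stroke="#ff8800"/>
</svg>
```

1 u = 1 mm; y_m = 235.786 − y.

[1] `<path>` quadratic bezier, #ff0000→score S603 F1835: (83.626,100.784) → (84.440,107.806) → (78.370,107.741) → (65.417,100.589) → (45.579,86.349)

[2] `<path>` cubic bezier, #ff8800→engrave S284 F3896: (80.014,149.472) → (57.537,135.289) → (34.154,112.227) → (19.535,86.682) → (23.349,65.049)

[3] `<polyline>` open polyline, #ff8800→engrave S284 F3896: (110.641,211.672) → (75.274,180.877) → (21.899,132.078) → (133.304,162.628)

[4] `<rect>` rectangle, #ff8800→engrave S284 F3896: (48.572,186.410) → (109.262,186.410) → (109.262,130.335) → (48.572,130.335) → (48.572,186.410) (closed)

(Gcodetools for Inkscape — laser output)
G21
G90
G0 X83.626 Y100.784
M4 S603
G1 X84.440 Y107.806 F1835
G1 X78.370 Y107.741
G1 X65.417 Y100.589
G1 X45.579 Y86.349
M5
G0 X80.014 Y149.472
M4 S284
G1 X57.537 Y135.289 F3896
G1 X34.154 Y112.227
G1 X19.535 Y86.682
G1 X23.349 Y65.049
M5
G0 X110.641 Y211.672
M4 S284
G1 X75.274 Y180.877 F3896
G1 X21.899 Y132.078
G1 X133.304 Y162.628
M5
G0 X48.572 Y186.410
M4 S284
G1 X109.262 Y186.410 F3896
G1 X109.262 Y130.335
G1 X48.572 Y130.335
G1 X48.572 Y186.410
M5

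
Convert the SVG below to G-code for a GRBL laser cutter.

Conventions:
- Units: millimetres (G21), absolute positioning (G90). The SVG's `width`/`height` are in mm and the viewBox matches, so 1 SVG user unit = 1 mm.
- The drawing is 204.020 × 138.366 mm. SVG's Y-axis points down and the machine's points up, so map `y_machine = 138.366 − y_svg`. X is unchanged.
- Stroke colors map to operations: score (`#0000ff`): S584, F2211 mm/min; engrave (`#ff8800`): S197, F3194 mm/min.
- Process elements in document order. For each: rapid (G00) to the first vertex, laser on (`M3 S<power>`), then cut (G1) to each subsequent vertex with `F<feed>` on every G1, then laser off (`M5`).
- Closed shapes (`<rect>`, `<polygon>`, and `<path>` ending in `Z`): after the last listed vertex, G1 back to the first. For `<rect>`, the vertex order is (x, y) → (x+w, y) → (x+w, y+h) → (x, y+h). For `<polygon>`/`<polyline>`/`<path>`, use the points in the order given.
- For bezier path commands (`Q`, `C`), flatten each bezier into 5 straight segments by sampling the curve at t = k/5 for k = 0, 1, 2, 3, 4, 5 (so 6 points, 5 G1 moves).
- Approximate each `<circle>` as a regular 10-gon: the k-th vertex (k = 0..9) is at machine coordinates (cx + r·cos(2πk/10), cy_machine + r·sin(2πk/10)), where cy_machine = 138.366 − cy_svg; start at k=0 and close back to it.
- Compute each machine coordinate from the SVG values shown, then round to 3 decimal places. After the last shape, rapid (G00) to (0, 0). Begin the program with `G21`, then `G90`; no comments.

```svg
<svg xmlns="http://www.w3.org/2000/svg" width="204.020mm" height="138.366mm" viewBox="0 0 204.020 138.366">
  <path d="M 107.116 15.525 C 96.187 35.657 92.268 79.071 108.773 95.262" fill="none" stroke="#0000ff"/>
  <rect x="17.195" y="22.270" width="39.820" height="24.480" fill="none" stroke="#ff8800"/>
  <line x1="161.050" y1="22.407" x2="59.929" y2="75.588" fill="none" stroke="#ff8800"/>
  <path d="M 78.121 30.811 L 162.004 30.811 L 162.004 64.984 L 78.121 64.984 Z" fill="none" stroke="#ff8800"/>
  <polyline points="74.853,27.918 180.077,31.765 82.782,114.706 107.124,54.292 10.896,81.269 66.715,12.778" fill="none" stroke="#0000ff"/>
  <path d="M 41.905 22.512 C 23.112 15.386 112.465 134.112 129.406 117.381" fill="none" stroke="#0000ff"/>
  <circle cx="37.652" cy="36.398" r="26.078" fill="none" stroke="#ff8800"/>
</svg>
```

G21
G90
G00 X107.116 Y122.841
M3 S584
G1 X101.507 Y108.372 F2211
G1 X98.224 Y90.740 F2211
G1 X97.912 Y72.368 F2211
G1 X101.214 Y55.681 F2211
G1 X108.773 Y43.104 F2211
M5
G00 X17.195 Y116.096
M3 S197
G1 X57.015 Y116.096 F3194
G1 X57.015 Y91.616 F3194
G1 X17.195 Y91.616 F3194
G1 X17.195 Y116.096 F3194
M5
G00 X161.050 Y115.959
M3 S197
G1 X59.929 Y62.778 F3194
M5
G00 X78.121 Y107.555
M3 S197
G1 X162.004 Y107.555 F3194
G1 X162.004 Y73.382 F3194
G1 X78.121 Y73.382 F3194
G1 X78.121 Y107.555 F3194
M5
G00 X74.853 Y110.448
M3 S584
G1 X180.077 Y106.601 F2211
G1 X82.782 Y23.660 F2211
G1 X107.124 Y84.074 F2211
G1 X10.896 Y57.097 F2211
G1 X66.715 Y125.588 F2211
M5
G00 X41.905 Y115.854
M3 S584
G1 X42.162 Y107.118 F2211
G1 X59.708 Y80.720 F2211
G1 X85.875 Y49.203 F2211
G1 X111.996 Y25.111 F2211
G1 X129.406 Y20.985 F2211
M5
G00 X63.730 Y101.968
M3 S197
G1 X58.750 Y117.296 F3194
G1 X45.711 Y126.770 F3194
G1 X29.593 Y126.770 F3194
G1 X16.554 Y117.296 F3194
G1 X11.574 Y101.968 F3194
G1 X16.554 Y86.640 F3194
G1 X29.593 Y77.166 F3194
G1 X45.711 Y77.166 F3194
G1 X58.750 Y86.640 F3194
G1 X63.730 Y101.968 F3194
M5
G00 X0.000 Y0.000

1 u = 1 mm; y_m = 138.366 − y.

[1] `<path>` cubic bezier, #0000ff→score S584 F2211: (107.116,122.841) → (101.507,108.372) → (98.224,90.740) → (97.912,72.368) → (101.214,55.681) → (108.773,43.104)

[2] `<rect>` rectangle, #ff8800→engrave S197 F3194: (17.195,116.096) → (57.015,116.096) → (57.015,91.616) → (17.195,91.616) → (17.195,116.096) (closed)

[3] `<line>` line segment, #ff8800→engrave S197 F3194: (161.050,115.959) → (59.929,62.778)

[4] `<path>` rectangle, #ff8800→engrave S197 F3194: (78.121,107.555) → (162.004,107.555) → (162.004,73.382) → (78.121,73.382) → (78.121,107.555) (closed)

[5] `<polyline>` open polyline, #0000ff→score S584 F2211: (74.853,110.448) → (180.077,106.601) → (82.782,23.660) → (107.124,84.074) → (10.896,57.097) → (66.715,125.588)

[6] `<path>` cubic bezier, #0000ff→score S584 F2211: (41.905,115.854) → (42.162,107.118) → (59.708,80.720) → (85.875,49.203) → (111.996,25.111) → (129.406,20.985)

[7] `<circle>` circle, #ff8800→engrave S197 F3194: (63.730,101.968) → (58.750,117.296) → (45.711,126.770) → (29.593,126.770) → (16.554,117.296) → (11.574,101.968) → (16.554,86.640) → (29.593,77.166) → (45.711,77.166) → (58.750,86.640) → (63.730,101.968) (closed)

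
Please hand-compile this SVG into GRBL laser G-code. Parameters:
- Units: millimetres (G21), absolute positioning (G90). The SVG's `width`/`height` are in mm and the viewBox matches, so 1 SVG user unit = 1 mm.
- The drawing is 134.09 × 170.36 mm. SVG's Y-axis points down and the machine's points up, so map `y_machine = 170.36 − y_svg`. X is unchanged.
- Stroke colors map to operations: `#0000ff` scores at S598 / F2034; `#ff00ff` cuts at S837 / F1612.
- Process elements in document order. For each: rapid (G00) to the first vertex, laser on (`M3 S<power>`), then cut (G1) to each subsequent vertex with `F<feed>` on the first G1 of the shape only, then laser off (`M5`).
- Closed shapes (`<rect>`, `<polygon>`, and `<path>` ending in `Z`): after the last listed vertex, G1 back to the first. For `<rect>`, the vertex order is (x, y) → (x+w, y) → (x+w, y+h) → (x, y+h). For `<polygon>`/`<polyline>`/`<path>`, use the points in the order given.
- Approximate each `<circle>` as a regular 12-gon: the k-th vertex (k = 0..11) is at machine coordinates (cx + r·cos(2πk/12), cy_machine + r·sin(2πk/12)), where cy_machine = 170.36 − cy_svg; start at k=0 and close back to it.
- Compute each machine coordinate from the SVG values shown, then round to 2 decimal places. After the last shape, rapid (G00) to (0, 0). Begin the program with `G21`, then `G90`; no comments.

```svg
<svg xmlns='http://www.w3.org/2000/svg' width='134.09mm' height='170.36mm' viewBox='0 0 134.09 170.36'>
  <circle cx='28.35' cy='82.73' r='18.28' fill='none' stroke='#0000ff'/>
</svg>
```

viewBox `0 0 134.09 170.36` with mm width/height → 1 unit = 1 mm. Flip: y_m = 170.36 − y_svg.

**Shape 1** — `<circle>` circle, stroke `#0000ff` → score (S598, F2034). Machine vertices: (46.63,87.63) → (44.18,96.77) → (37.49,103.46) → (28.35,105.91) → (19.21,103.46) → (12.52,96.77) → (10.07,87.63) → (12.52,78.49) → (19.21,71.80) → (28.35,69.35) → (37.49,71.80) → (44.18,78.49) → (46.63,87.63). Closed: final G1 returns to the first vertex.

G21
G90
G00 X46.63 Y87.63
M3 S598
G1 X44.18 Y96.77 F2034
G1 X37.49 Y103.46
G1 X28.35 Y105.91
G1 X19.21 Y103.46
G1 X12.52 Y96.77
G1 X10.07 Y87.63
G1 X12.52 Y78.49
G1 X19.21 Y71.80
G1 X28.35 Y69.35
G1 X37.49 Y71.80
G1 X44.18 Y78.49
G1 X46.63 Y87.63
M5
G00 X0.00 Y0.00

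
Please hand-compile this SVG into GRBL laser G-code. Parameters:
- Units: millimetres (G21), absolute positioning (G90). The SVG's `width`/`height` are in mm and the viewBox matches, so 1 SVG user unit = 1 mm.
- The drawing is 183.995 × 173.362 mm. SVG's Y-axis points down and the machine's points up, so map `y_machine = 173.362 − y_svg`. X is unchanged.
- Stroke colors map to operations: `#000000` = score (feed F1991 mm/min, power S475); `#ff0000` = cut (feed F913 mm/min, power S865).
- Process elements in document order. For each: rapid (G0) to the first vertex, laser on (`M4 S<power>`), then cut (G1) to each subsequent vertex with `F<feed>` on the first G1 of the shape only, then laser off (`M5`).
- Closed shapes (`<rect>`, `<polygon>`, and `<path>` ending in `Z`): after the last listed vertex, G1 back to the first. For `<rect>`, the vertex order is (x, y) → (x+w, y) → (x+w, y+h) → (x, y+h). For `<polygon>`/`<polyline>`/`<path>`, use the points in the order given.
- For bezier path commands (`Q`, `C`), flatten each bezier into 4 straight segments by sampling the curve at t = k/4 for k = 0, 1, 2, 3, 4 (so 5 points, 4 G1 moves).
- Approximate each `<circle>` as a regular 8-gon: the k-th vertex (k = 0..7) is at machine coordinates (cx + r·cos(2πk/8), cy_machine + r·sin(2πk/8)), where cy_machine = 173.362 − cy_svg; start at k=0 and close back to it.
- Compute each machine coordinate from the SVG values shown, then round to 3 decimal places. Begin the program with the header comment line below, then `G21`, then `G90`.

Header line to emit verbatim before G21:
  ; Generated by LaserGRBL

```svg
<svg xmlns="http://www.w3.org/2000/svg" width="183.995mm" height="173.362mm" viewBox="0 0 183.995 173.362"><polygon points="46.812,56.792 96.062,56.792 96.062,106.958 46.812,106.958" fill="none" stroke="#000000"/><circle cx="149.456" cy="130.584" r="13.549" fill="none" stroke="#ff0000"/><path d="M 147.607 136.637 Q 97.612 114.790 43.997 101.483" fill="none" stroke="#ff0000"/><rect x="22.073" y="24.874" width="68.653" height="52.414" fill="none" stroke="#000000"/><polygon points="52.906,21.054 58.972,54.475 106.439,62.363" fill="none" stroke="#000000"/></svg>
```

1 u = 1 mm; y_m = 173.362 − y.

[1] `<polygon>` rectangle, #000000→score S475 F1991: (46.812,116.570) → (96.062,116.570) → (96.062,66.404) → (46.812,66.404) → (46.812,116.570) (closed)

[2] `<circle>` circle, #ff0000→cut S865 F913: (163.005,42.778) → (159.037,52.359) → (149.456,56.327) → (139.875,52.359) → (135.907,42.778) → (139.875,33.197) → (149.456,29.229) → (159.037,33.197) → (163.005,42.778) (closed)

[3] `<path>` quadratic bezier, #ff0000→cut S865 F913: (147.607,36.725) → (122.383,47.115) → (96.707,56.437) → (70.578,64.692) → (43.997,71.879)

[4] `<rect>` rectangle, #000000→score S475 F1991: (22.073,148.488) → (90.726,148.488) → (90.726,96.074) → (22.073,96.074) → (22.073,148.488) (closed)

[5] `<polygon>` closed polygon, #000000→score S475 F1991: (52.906,152.308) → (58.972,118.887) → (106.439,110.999) → (52.906,152.308) (closed)

; Generated by LaserGRBL
G21
G90
G0 X46.812 Y116.570
M4 S475
G1 X96.062 Y116.570 F1991
G1 X96.062 Y66.404
G1 X46.812 Y66.404
G1 X46.812 Y116.570
M5
G0 X163.005 Y42.778
M4 S865
G1 X159.037 Y52.359 F913
G1 X149.456 Y56.327
G1 X139.875 Y52.359
G1 X135.907 Y42.778
G1 X139.875 Y33.197
G1 X149.456 Y29.229
G1 X159.037 Y33.197
G1 X163.005 Y42.778
M5
G0 X147.607 Y36.725
M4 S865
G1 X122.383 Y47.115 F913
G1 X96.707 Y56.437
G1 X70.578 Y64.692
G1 X43.997 Y71.879
M5
G0 X22.073 Y148.488
M4 S475
G1 X90.726 Y148.488 F1991
G1 X90.726 Y96.074
G1 X22.073 Y96.074
G1 X22.073 Y148.488
M5
G0 X52.906 Y152.308
M4 S475
G1 X58.972 Y118.887 F1991
G1 X106.439 Y110.999
G1 X52.906 Y152.308
M5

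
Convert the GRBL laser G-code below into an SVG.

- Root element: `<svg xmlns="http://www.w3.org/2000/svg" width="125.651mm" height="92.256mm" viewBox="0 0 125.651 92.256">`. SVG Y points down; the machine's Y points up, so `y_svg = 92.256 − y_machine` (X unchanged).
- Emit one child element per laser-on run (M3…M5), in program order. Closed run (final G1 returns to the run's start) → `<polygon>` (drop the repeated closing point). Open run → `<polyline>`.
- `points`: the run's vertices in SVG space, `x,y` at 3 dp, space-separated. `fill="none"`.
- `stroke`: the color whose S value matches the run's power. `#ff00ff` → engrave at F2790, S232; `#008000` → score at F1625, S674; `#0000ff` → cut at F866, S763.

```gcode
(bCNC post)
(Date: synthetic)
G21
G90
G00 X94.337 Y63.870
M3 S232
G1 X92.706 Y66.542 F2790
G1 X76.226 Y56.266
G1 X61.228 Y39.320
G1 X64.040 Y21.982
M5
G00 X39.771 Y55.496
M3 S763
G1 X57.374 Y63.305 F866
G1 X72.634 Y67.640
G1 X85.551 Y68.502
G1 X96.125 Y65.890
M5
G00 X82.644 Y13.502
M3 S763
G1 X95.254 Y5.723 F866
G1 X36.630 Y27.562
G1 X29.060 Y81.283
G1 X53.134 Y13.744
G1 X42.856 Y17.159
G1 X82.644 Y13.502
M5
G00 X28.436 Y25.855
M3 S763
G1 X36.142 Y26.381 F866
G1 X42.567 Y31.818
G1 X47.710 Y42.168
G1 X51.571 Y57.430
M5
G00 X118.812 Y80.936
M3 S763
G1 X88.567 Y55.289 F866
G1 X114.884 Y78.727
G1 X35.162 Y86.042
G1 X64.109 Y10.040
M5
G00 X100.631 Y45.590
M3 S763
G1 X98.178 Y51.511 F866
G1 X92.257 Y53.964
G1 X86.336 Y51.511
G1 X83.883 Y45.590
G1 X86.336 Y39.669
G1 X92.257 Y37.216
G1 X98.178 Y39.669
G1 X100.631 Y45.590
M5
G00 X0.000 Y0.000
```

Each laser-on run becomes one SVG element. Flip Y back into SVG space with y_svg = 92.256 − y_machine.

Run 1: the run's S232 means `#ff00ff` (engrave). The run is open, so emit a `<polyline>` with points (Y-flipped): 94.337,28.386 92.706,25.714 76.226,35.990 61.228,52.936 64.040,70.274.

Run 2: S763 ⇒ cut layer `#0000ff`. The run is open, so emit a `<polyline>` with points (Y-flipped): 39.771,36.760 57.374,28.951 72.634,24.616 85.551,23.754 96.125,26.366.

Run 3: power S763 maps to stroke `#0000ff` (cut). The run returns to its start, so emit a `<polygon>` with points (Y-flipped): 82.644,78.754 95.254,86.533 36.630,64.694 29.060,10.973 53.134,78.512 42.856,75.097.

Run 4: the run's S763 means `#0000ff` (cut). The run is open, so emit a `<polyline>` with points (Y-flipped): 28.436,66.401 36.142,65.875 42.567,60.438 47.710,50.088 51.571,34.826.

Run 5: the run's S763 means `#0000ff` (cut). The run is open, so emit a `<polyline>` with points (Y-flipped): 118.812,11.320 88.567,36.967 114.884,13.529 35.162,6.214 64.109,82.216.

Run 6: the run's S763 means `#0000ff` (cut). The run returns to its start, so emit a `<polygon>` with points (Y-flipped): 100.631,46.666 98.178,40.745 92.257,38.292 86.336,40.745 83.883,46.666 86.336,52.587 92.257,55.040 98.178,52.587.

<svg xmlns="http://www.w3.org/2000/svg" width="125.651mm" height="92.256mm" viewBox="0 0 125.651 92.256">
  <polyline points="94.337,28.386 92.706,25.714 76.226,35.990 61.228,52.936 64.040,70.274" fill="none" stroke="#ff00ff"/>
  <polyline points="39.771,36.760 57.374,28.951 72.634,24.616 85.551,23.754 96.125,26.366" fill="none" stroke="#0000ff"/>
  <polygon points="82.644,78.754 95.254,86.533 36.630,64.694 29.060,10.973 53.134,78.512 42.856,75.097" fill="none" stroke="#0000ff"/>
  <polyline points="28.436,66.401 36.142,65.875 42.567,60.438 47.710,50.088 51.571,34.826" fill="none" stroke="#0000ff"/>
  <polyline points="118.812,11.320 88.567,36.967 114.884,13.529 35.162,6.214 64.109,82.216" fill="none" stroke="#0000ff"/>
  <polygon points="100.631,46.666 98.178,40.745 92.257,38.292 86.336,40.745 83.883,46.666 86.336,52.587 92.257,55.040 98.178,52.587" fill="none" stroke="#0000ff"/>
</svg>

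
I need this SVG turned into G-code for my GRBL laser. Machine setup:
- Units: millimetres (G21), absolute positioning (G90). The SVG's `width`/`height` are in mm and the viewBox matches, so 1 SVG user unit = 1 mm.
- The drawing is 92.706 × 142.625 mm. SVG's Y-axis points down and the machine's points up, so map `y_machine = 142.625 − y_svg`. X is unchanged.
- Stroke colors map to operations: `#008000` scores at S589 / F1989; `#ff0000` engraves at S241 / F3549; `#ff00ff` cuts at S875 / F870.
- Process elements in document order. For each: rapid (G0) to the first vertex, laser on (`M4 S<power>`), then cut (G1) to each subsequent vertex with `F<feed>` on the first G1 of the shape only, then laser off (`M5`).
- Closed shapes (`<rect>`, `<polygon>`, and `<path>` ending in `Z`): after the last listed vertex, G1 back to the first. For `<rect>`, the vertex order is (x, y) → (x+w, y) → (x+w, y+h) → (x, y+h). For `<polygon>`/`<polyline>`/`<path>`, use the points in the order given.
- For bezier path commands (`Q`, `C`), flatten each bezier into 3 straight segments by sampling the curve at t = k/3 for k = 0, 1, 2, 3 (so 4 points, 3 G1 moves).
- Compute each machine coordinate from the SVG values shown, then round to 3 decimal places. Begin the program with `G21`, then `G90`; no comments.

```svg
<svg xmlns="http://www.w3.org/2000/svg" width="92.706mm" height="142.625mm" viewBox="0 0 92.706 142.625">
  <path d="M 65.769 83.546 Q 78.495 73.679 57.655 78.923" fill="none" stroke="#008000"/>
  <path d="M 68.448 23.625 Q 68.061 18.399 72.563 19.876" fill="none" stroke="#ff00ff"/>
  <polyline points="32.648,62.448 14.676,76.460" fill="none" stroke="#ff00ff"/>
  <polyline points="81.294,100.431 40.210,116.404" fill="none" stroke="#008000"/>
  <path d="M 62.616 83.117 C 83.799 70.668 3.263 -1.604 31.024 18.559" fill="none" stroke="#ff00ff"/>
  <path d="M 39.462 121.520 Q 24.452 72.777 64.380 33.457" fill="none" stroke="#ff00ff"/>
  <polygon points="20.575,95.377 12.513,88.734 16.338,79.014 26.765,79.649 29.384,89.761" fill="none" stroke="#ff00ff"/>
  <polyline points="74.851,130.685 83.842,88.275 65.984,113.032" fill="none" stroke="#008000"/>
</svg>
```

G21
G90
G0 X65.769 Y59.079
M4 S589
G1 X70.523 Y63.978 F1989
G1 X67.819 Y65.519
G1 X57.655 Y63.702
M5
G0 X68.448 Y119.000
M4 S875
G1 X68.733 Y121.739 F870
G1 X70.105 Y122.989
G1 X72.563 Y122.749
M5
G0 X32.648 Y80.177
M4 S875
G1 X14.676 Y66.165 F870
M5
G0 X81.294 Y42.194
M4 S589
G1 X40.210 Y26.221 F1989
M5
G0 X62.616 Y59.508
M4 S875
G1 X57.671 Y86.259 F870
G1 X31.584 Y119.057
G1 X31.024 Y124.066
M5
G0 X39.462 Y21.105
M4 S875
G1 X35.560 Y52.553 F870
G1 X43.866 Y81.908
G1 X64.380 Y109.168
M5
G0 X20.575 Y47.248
M4 S875
G1 X12.513 Y53.891 F870
G1 X16.338 Y63.611
G1 X26.765 Y62.976
G1 X29.384 Y52.864
G1 X20.575 Y47.248
M5
G0 X74.851 Y11.940
M4 S589
G1 X83.842 Y54.350 F1989
G1 X65.984 Y29.593
M5

1 u = 1 mm; y_m = 142.625 − y.

[1] `<path>` quadratic bezier, #008000→score S589 F1989: (65.769,59.079) → (70.523,63.978) → (67.819,65.519) → (57.655,63.702)

[2] `<path>` quadratic bezier, #ff00ff→cut S875 F870: (68.448,119.000) → (68.733,121.739) → (70.105,122.989) → (72.563,122.749)

[3] `<polyline>` line segment, #ff00ff→cut S875 F870: (32.648,80.177) → (14.676,66.165)

[4] `<polyline>` line segment, #008000→score S589 F1989: (81.294,42.194) → (40.210,26.221)

[5] `<path>` cubic bezier, #ff00ff→cut S875 F870: (62.616,59.508) → (57.671,86.259) → (31.584,119.057) → (31.024,124.066)

[6] `<path>` quadratic bezier, #ff00ff→cut S875 F870: (39.462,21.105) → (35.560,52.553) → (43.866,81.908) → (64.380,109.168)

[7] `<polygon>` regular polygon, #ff00ff→cut S875 F870: (20.575,47.248) → (12.513,53.891) → (16.338,63.611) → (26.765,62.976) → (29.384,52.864) → (20.575,47.248) (closed)

[8] `<polyline>` open polyline, #008000→score S589 F1989: (74.851,11.940) → (83.842,54.350) → (65.984,29.593)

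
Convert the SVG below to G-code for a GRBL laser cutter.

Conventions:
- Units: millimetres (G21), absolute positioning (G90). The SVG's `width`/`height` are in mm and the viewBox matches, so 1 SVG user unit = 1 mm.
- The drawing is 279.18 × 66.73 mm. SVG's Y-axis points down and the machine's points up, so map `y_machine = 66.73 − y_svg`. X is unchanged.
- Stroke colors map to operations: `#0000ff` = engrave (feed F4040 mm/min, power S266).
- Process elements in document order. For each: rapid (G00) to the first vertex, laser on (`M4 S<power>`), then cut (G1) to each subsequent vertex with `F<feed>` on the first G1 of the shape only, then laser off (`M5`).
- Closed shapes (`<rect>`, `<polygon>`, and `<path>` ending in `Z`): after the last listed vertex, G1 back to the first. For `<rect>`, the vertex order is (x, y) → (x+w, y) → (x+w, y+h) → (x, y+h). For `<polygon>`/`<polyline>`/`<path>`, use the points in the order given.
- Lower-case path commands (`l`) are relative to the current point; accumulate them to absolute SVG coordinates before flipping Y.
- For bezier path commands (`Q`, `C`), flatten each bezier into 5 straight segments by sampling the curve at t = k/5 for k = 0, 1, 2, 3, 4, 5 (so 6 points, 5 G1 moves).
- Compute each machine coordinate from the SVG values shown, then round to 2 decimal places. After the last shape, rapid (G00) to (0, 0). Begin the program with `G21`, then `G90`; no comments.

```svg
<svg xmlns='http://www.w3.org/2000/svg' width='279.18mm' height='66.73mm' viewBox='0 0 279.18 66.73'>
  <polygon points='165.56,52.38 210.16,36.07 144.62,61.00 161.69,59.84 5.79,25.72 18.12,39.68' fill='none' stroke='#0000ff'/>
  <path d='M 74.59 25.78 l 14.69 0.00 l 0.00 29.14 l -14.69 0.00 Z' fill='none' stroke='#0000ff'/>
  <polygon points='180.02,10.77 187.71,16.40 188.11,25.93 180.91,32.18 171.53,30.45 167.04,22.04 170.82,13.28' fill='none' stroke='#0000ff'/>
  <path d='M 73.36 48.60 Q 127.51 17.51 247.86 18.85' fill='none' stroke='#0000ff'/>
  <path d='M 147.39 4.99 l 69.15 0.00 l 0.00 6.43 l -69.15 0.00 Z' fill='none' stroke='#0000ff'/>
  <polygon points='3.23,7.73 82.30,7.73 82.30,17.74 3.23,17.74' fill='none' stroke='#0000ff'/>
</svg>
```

Since the viewBox matches the mm dimensions, user units are millimetres directly. The only transform is the Y-flip y_m = 66.73 − y_svg.

Shape 1 is a closed polygon drawn with `<polygon>`. Its stroke #0000ff means engrave at S266, F4040. After flipping Y the toolpath is (165.56,14.35) → (210.16,30.66) → (144.62,5.73) → (161.69,6.89) → (5.79,41.01) → (18.12,27.05) → (165.56,14.35), returning to the start.

Shape 2 is a rectangle drawn with `<path>`. Its stroke #0000ff means engrave at S266, F4040. After flipping Y the toolpath is (74.59,40.95) → (89.28,40.95) → (89.28,11.81) → (74.59,11.81) → (74.59,40.95), returning to the start.

Shape 3 is a regular polygon drawn with `<polygon>`. Its stroke #0000ff means engrave at S266, F4040. After flipping Y the toolpath is (180.02,55.96) → (187.71,50.33) → (188.11,40.80) → (180.91,34.55) → (171.53,36.28) → (167.04,44.69) → (170.82,53.45) → (180.02,55.96), returning to the start.

Shape 4 is a quadratic bezier drawn with `<path>`. Its stroke #0000ff means engrave at S266, F4040. After flipping Y the toolpath is (73.36,18.13) → (97.67,29.27) → (127.27,37.81) → (162.17,43.76) → (202.37,47.12) → (247.86,47.88).

Shape 5 is a rectangle drawn with `<path>`. Its stroke #0000ff means engrave at S266, F4040. After flipping Y the toolpath is (147.39,61.74) → (216.54,61.74) → (216.54,55.31) → (147.39,55.31) → (147.39,61.74), returning to the start.

Shape 6 is a rectangle drawn with `<polygon>`. Its stroke #0000ff means engrave at S266, F4040. After flipping Y the toolpath is (3.23,59.00) → (82.30,59.00) → (82.30,48.99) → (3.23,48.99) → (3.23,59.00), returning to the start.

G21
G90
G00 X165.56 Y14.35
M4 S266
G1 X210.16 Y30.66 F4040
G1 X144.62 Y5.73
G1 X161.69 Y6.89
G1 X5.79 Y41.01
G1 X18.12 Y27.05
G1 X165.56 Y14.35
M5
G00 X74.59 Y40.95
M4 S266
G1 X89.28 Y40.95 F4040
G1 X89.28 Y11.81
G1 X74.59 Y11.81
G1 X74.59 Y40.95
M5
G00 X180.02 Y55.96
M4 S266
G1 X187.71 Y50.33 F4040
G1 X188.11 Y40.80
G1 X180.91 Y34.55
G1 X171.53 Y36.28
G1 X167.04 Y44.69
G1 X170.82 Y53.45
G1 X180.02 Y55.96
M5
G00 X73.36 Y18.13
M4 S266
G1 X97.67 Y29.27 F4040
G1 X127.27 Y37.81
G1 X162.17 Y43.76
G1 X202.37 Y47.12
G1 X247.86 Y47.88
M5
G00 X147.39 Y61.74
M4 S266
G1 X216.54 Y61.74 F4040
G1 X216.54 Y55.31
G1 X147.39 Y55.31
G1 X147.39 Y61.74
M5
G00 X3.23 Y59.00
M4 S266
G1 X82.30 Y59.00 F4040
G1 X82.30 Y48.99
G1 X3.23 Y48.99
G1 X3.23 Y59.00
M5
G00 X0.00 Y0.00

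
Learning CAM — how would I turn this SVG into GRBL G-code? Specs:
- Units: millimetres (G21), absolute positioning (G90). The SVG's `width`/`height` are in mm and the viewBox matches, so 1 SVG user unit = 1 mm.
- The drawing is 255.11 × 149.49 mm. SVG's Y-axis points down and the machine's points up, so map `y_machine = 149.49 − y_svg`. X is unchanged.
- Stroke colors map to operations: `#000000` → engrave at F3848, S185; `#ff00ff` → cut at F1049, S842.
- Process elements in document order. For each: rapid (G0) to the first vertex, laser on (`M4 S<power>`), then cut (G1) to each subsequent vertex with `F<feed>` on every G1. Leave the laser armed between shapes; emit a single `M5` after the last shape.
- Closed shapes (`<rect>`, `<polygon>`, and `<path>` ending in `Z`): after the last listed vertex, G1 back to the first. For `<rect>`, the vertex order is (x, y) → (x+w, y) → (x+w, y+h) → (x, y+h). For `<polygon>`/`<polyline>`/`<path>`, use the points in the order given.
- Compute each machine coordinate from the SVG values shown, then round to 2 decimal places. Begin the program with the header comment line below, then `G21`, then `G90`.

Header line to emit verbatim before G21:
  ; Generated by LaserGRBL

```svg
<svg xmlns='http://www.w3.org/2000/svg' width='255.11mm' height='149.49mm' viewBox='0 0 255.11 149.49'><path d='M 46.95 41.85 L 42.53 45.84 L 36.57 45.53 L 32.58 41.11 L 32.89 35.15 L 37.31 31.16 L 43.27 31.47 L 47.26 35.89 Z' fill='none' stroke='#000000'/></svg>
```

; Generated by LaserGRBL
G21
G90
G0 X46.95 Y107.64
M4 S185
G1 X42.53 Y103.65 F3848
G1 X36.57 Y103.96 F3848
G1 X32.58 Y108.38 F3848
G1 X32.89 Y114.34 F3848
G1 X37.31 Y118.33 F3848
G1 X43.27 Y118.02 F3848
G1 X47.26 Y113.60 F3848
G1 X46.95 Y107.64 F3848
M5

Since the viewBox matches the mm dimensions, user units are millimetres directly. The only transform is the Y-flip y_m = 149.49 − y_svg.

Shape 1 is a regular polygon drawn with `<path>`. Its stroke #000000 means engrave at S185, F3848. After flipping Y the toolpath is (46.95,107.64) → (42.53,103.65) → (36.57,103.96) → (32.58,108.38) → (32.89,114.34) → (37.31,118.33) → (43.27,118.02) → (47.26,113.60) → (46.95,107.64), returning to the start.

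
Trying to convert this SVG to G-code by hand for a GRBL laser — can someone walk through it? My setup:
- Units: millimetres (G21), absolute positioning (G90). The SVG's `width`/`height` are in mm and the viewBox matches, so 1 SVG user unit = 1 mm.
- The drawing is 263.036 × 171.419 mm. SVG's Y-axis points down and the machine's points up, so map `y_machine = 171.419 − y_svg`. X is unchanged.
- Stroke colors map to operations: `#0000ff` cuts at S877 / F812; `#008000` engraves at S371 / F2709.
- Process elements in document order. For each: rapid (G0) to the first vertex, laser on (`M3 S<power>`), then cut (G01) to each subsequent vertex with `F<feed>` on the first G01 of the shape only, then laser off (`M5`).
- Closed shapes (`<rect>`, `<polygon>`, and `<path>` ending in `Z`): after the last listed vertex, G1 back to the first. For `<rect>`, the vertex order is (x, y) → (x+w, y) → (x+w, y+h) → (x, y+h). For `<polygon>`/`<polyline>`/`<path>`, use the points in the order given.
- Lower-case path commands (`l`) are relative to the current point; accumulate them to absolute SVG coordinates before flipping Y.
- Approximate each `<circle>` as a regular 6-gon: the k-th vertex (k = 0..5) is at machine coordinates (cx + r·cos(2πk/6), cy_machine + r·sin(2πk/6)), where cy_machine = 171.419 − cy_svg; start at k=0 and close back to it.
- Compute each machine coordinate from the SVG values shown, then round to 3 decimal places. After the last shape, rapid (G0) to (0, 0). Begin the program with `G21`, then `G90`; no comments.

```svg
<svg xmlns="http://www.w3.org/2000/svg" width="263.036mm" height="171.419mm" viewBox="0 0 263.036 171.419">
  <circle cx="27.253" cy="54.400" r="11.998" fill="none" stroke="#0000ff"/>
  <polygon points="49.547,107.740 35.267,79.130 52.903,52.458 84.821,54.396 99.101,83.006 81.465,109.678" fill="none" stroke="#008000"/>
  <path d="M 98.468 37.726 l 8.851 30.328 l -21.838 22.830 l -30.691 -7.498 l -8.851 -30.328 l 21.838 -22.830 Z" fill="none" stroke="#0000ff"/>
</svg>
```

Since the viewBox matches the mm dimensions, user units are millimetres directly. The only transform is the Y-flip y_m = 171.419 − y_svg.

Shape 1 is a circle drawn with `<circle>`. Its stroke #0000ff means cut at S877, F812. After flipping Y the toolpath is (39.251,117.019) → (33.252,127.410) → (21.254,127.410) → (15.255,117.019) → (21.254,106.628) → (33.252,106.628) → (39.251,117.019), returning to the start.

Shape 2 is a regular polygon drawn with `<polygon>`. Its stroke #008000 means engrave at S371, F2709. After flipping Y the toolpath is (49.547,63.679) → (35.267,92.289) → (52.903,118.961) → (84.821,117.023) → (99.101,88.413) → (81.465,61.741) → (49.547,63.679), returning to the start.

Shape 3 is a regular polygon drawn with `<path>`. Its stroke #0000ff means cut at S877, F812. After flipping Y the toolpath is (98.468,133.693) → (107.319,103.365) → (85.481,80.535) → (54.790,88.033) → (45.939,118.361) → (67.777,141.191) → (98.468,133.693), returning to the start.

G21
G90
G0 X39.251 Y117.019
M3 S877
G01 X33.252 Y127.410 F812
G01 X21.254 Y127.410
G01 X15.255 Y117.019
G01 X21.254 Y106.628
G01 X33.252 Y106.628
G01 X39.251 Y117.019
M5
G0 X49.547 Y63.679
M3 S371
G01 X35.267 Y92.289 F2709
G01 X52.903 Y118.961
G01 X84.821 Y117.023
G01 X99.101 Y88.413
G01 X81.465 Y61.741
G01 X49.547 Y63.679
M5
G0 X98.468 Y133.693
M3 S877
G01 X107.319 Y103.365 F812
G01 X85.481 Y80.535
G01 X54.790 Y88.033
G01 X45.939 Y118.361
G01 X67.777 Y141.191
G01 X98.468 Y133.693
M5
G0 X0.000 Y0.000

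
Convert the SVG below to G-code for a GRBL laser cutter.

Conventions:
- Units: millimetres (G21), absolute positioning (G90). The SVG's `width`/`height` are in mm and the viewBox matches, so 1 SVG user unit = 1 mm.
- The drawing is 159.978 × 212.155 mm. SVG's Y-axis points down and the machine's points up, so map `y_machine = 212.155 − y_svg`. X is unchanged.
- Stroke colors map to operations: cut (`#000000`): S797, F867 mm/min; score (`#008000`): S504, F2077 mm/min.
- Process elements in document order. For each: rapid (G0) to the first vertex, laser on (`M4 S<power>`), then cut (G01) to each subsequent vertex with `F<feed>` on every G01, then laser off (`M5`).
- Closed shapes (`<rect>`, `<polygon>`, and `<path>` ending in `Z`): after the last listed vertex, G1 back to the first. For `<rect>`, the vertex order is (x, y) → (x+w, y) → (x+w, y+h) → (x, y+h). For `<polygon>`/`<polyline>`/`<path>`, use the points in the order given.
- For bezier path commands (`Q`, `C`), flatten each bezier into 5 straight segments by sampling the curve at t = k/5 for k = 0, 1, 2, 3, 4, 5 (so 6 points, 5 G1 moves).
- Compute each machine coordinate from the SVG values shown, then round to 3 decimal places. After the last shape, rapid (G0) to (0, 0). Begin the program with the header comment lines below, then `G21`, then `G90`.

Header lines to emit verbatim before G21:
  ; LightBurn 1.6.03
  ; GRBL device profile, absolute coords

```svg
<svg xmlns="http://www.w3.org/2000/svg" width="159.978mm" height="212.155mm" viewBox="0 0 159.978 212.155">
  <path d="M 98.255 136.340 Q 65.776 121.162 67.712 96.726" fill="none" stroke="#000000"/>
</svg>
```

1 u = 1 mm; y_m = 212.155 − y.

[1] `<path>` quadratic bezier, #000000→cut S797 F867: (98.255,75.815) → (86.640,82.257) → (77.778,89.439) → (71.670,97.361) → (68.314,106.025) → (67.712,115.429)

; LightBurn 1.6.03
; GRBL device profile, absolute coords
G21
G90
G0 X98.255 Y75.815
M4 S797
G01 X86.640 Y82.257 F867
G01 X77.778 Y89.439 F867
G01 X71.670 Y97.361 F867
G01 X68.314 Y106.025 F867
G01 X67.712 Y115.429 F867
M5
G0 X0.000 Y0.000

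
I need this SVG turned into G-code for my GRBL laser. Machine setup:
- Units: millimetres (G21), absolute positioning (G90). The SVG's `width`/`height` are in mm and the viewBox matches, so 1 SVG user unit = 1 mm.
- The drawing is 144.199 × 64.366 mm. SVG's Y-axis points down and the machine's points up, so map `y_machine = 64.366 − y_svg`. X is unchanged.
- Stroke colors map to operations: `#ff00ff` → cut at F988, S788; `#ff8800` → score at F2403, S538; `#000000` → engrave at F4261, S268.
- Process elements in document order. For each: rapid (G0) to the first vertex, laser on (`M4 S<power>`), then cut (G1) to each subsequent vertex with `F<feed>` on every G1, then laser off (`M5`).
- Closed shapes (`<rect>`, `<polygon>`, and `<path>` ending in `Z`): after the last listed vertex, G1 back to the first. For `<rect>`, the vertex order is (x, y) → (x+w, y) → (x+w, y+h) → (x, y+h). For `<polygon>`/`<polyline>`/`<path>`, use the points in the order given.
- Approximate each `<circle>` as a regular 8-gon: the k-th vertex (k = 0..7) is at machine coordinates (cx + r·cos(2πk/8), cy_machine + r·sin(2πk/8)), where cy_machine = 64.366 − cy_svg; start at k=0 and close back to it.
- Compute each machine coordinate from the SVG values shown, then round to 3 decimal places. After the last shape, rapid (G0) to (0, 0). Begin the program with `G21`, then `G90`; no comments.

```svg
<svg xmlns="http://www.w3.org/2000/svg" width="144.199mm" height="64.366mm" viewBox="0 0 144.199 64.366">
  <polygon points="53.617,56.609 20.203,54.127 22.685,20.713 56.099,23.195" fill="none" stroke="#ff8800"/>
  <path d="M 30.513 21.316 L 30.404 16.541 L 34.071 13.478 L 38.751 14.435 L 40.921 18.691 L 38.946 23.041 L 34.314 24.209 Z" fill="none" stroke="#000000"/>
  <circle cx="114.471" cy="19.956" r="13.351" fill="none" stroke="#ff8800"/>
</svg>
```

Since the viewBox matches the mm dimensions, user units are millimetres directly. The only transform is the Y-flip y_m = 64.366 − y_svg.

Shape 1 is a regular polygon drawn with `<polygon>`. Its stroke #ff8800 means score at S538, F2403. After flipping Y the toolpath is (53.617,7.757) → (20.203,10.239) → (22.685,43.653) → (56.099,41.171) → (53.617,7.757), returning to the start.

Shape 2 is a regular polygon drawn with `<path>`. Its stroke #000000 means engrave at S268, F4261. After flipping Y the toolpath is (30.513,43.050) → (30.404,47.825) → (34.071,50.888) → (38.751,49.931) → (40.921,45.675) → (38.946,41.325) → (34.314,40.157) → (30.513,43.050), returning to the start.

Shape 3 is a circle drawn with `<circle>`. Its stroke #ff8800 means score at S538, F2403. After flipping Y the toolpath is (127.822,44.410) → (123.912,53.851) → (114.471,57.761) → (105.030,53.851) → (101.120,44.410) → (105.030,34.969) → (114.471,31.059) → (123.912,34.969) → (127.822,44.410), returning to the start.

G21
G90
G0 X53.617 Y7.757
M4 S538
G1 X20.203 Y10.239 F2403
G1 X22.685 Y43.653 F2403
G1 X56.099 Y41.171 F2403
G1 X53.617 Y7.757 F2403
M5
G0 X30.513 Y43.050
M4 S268
G1 X30.404 Y47.825 F4261
G1 X34.071 Y50.888 F4261
G1 X38.751 Y49.931 F4261
G1 X40.921 Y45.675 F4261
G1 X38.946 Y41.325 F4261
G1 X34.314 Y40.157 F4261
G1 X30.513 Y43.050 F4261
M5
G0 X127.822 Y44.410
M4 S538
G1 X123.912 Y53.851 F2403
G1 X114.471 Y57.761 F2403
G1 X105.030 Y53.851 F2403
G1 X101.120 Y44.410 F2403
G1 X105.030 Y34.969 F2403
G1 X114.471 Y31.059 F2403
G1 X123.912 Y34.969 F2403
G1 X127.822 Y44.410 F2403
M5
G0 X0.000 Y0.000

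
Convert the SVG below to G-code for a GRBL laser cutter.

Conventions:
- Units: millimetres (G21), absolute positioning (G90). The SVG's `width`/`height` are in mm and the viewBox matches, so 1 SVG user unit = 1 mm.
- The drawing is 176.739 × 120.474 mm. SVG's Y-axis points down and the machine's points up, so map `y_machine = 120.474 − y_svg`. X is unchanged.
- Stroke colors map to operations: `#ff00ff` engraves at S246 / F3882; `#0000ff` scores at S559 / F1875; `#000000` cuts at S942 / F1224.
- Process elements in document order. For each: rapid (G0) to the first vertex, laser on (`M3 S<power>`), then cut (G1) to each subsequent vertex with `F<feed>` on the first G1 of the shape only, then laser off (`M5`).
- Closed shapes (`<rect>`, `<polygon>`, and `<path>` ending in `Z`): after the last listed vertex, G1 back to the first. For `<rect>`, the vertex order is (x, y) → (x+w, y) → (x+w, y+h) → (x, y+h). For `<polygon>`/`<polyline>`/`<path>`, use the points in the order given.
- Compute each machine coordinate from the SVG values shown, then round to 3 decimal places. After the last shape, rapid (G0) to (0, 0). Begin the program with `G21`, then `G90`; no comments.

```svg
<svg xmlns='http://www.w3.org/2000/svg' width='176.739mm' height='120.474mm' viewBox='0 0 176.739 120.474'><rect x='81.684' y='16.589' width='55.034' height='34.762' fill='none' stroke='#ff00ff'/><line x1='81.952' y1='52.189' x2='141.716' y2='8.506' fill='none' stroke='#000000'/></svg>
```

G21
G90
G0 X81.684 Y103.885
M3 S246
G1 X136.718 Y103.885 F3882
G1 X136.718 Y69.123
G1 X81.684 Y69.123
G1 X81.684 Y103.885
M5
G0 X81.952 Y68.285
M3 S942
G1 X141.716 Y111.968 F1224
M5
G0 X0.000 Y0.000

viewBox `0 0 176.739 120.474` with mm width/height → 1 unit = 1 mm. Flip: y_m = 120.474 − y_svg.

**Shape 1** — `<rect>` rectangle, stroke `#ff00ff` → engrave (S246, F3882). Machine vertices: (81.684,103.885) → (136.718,103.885) → (136.718,69.123) → (81.684,69.123) → (81.684,103.885). Closed: final G1 returns to the first vertex.

**Shape 2** — `<line>` line segment, stroke `#000000` → cut (S942, F1224). Machine vertices: (81.952,68.285) → (141.716,111.968). Open path.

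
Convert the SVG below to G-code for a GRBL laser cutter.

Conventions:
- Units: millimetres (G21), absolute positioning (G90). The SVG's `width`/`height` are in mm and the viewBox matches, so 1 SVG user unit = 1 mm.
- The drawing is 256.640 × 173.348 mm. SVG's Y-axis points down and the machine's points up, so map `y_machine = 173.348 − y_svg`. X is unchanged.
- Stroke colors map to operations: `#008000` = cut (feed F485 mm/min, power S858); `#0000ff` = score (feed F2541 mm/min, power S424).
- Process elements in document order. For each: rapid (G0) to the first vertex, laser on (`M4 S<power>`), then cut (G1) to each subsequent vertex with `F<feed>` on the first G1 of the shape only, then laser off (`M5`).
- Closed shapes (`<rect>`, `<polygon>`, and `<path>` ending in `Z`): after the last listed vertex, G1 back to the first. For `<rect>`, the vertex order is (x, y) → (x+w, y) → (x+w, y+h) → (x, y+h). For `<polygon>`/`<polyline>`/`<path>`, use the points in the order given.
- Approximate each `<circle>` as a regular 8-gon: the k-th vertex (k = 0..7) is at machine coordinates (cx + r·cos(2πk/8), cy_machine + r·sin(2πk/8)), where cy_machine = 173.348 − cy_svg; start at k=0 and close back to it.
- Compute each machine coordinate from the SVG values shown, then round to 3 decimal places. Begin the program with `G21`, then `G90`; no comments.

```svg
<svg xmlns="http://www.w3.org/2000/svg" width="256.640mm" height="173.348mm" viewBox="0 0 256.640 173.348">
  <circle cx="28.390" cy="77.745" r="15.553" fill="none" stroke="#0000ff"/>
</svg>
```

1 u = 1 mm; y_m = 173.348 − y.

[1] `<circle>` circle, #0000ff→score S424 F2541: (43.943,95.603) → (39.388,106.601) → (28.390,111.156) → (17.392,106.601) → (12.837,95.603) → (17.392,84.605) → (28.390,80.050) → (39.388,84.605) → (43.943,95.603) (closed)

G21
G90
G0 X43.943 Y95.603
M4 S424
G1 X39.388 Y106.601 F2541
G1 X28.390 Y111.156
G1 X17.392 Y106.601
G1 X12.837 Y95.603
G1 X17.392 Y84.605
G1 X28.390 Y80.050
G1 X39.388 Y84.605
G1 X43.943 Y95.603
M5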